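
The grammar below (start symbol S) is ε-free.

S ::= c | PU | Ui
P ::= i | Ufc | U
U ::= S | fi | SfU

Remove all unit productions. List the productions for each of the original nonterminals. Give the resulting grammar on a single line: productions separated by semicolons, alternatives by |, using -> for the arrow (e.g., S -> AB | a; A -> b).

Unit productions: P->U, U->S.
Unit pairs (A ⇒* B via units): (P,S), (P,U), (U,S).
S: inherits non-unit rules of {S} → PU | Ui | c.
P: inherits non-unit rules of {P, S, U} → PU | SfU | Ufc | Ui | c | fi | i.
U: inherits non-unit rules of {S, U} → PU | SfU | Ui | c | fi.

S -> c | PU | Ui; P -> c | i | PU | Ui | fi | SfU | Ufc; U -> c | PU | Ui | fi | SfU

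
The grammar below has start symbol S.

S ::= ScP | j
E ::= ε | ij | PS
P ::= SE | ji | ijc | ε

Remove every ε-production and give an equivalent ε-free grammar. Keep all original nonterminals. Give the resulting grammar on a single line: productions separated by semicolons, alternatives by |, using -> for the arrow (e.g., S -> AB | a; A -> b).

S -> j | Sc | ScP; E -> S | PS | ij; P -> S | SE | ji | ijc

Nullable set: {E, P}.
S -> ScP: P nullable, giving Sc | ScP.
Drop E -> ε.
E -> PS: P nullable, giving PS | S.
Drop P -> ε.
P -> SE: E nullable, giving S | SE.
Unchanged (no nullable symbols): S -> j; E -> ij; P -> ijc; P -> ji.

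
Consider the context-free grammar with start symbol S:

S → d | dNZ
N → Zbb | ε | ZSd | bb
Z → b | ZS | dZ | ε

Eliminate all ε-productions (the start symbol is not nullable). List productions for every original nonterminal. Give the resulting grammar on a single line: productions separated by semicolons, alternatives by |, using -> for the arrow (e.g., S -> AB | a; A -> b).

S -> d | dN | dZ | dNZ; N -> Sd | bb | ZSd | Zbb; Z -> S | b | d | ZS | dZ

Nullable set: {N, Z}.
S -> dNZ: N, Z nullable, giving d | dN | dNZ | dZ.
Drop N -> ε.
N -> ZSd: Z nullable, giving Sd | ZSd.
N -> Zbb: Z nullable, giving Zbb | bb.
Drop Z -> ε.
Z -> ZS: Z nullable, giving S | ZS.
Z -> dZ: Z nullable, giving d | dZ.
Unchanged (no nullable symbols): S -> d; N -> bb; Z -> b.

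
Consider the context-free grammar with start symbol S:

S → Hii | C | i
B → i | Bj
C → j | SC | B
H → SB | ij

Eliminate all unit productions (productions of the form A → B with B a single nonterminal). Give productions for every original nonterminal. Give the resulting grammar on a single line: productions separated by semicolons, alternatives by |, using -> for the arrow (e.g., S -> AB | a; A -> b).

Unit productions: C->B, S->C.
Unit pairs (A ⇒* B via units): (C,B), (S,B), (S,C).
S: inherits non-unit rules of {B, C, S} → Bj | Hii | SC | i | j.
B: inherits non-unit rules of {B} → Bj | i.
C: inherits non-unit rules of {B, C} → Bj | SC | i | j.
H: inherits non-unit rules of {H} → SB | ij.

S -> i | j | Bj | SC | Hii; B -> i | Bj; C -> i | j | Bj | SC; H -> SB | ij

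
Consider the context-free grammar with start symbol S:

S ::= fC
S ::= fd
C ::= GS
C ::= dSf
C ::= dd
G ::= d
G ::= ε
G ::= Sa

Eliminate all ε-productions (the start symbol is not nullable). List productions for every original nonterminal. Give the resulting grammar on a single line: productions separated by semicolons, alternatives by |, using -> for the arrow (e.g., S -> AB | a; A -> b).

Nullable set: {G}.
C -> GS: G nullable, giving GS | S.
Drop G -> ε.
Unchanged (no nullable symbols): S -> fC; S -> fd; C -> dSf; C -> dd; G -> Sa; G -> d.

S -> fC | fd; C -> S | GS | dd | dSf; G -> d | Sa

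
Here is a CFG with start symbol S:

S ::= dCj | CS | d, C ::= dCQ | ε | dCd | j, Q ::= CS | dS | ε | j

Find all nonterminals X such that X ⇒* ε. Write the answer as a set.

Directly nullable (have an ε-rule): {C, Q}.
Not nullable: S — each has a terminal in every rule's right-hand side or depends on a non-nullable symbol.

{C, Q}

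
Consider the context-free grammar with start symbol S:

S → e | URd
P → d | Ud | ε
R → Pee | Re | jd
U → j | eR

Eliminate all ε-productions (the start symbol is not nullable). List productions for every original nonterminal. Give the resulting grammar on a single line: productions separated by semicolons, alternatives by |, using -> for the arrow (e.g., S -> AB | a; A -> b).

S -> e | URd; P -> d | Ud; R -> Re | ee | jd | Pee; U -> j | eR

Nullable set: {P}.
Drop P -> ε.
R -> Pee: P nullable, giving Pee | ee.
Unchanged (no nullable symbols): S -> URd; S -> e; P -> Ud; P -> d; R -> Re; R -> jd; U -> eR; U -> j.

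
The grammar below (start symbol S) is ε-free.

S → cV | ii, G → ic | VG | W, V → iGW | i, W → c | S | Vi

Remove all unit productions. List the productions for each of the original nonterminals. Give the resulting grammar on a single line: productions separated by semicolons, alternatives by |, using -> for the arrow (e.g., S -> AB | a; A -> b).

S -> cV | ii; G -> c | VG | Vi | cV | ic | ii; V -> i | iGW; W -> c | Vi | cV | ii

Unit productions: G->W, W->S.
Unit pairs (A ⇒* B via units): (G,S), (G,W), (W,S).
S: inherits non-unit rules of {S} → cV | ii.
G: inherits non-unit rules of {G, S, W} → VG | Vi | c | cV | ic | ii.
V: inherits non-unit rules of {V} → i | iGW.
W: inherits non-unit rules of {S, W} → Vi | c | cV | ii.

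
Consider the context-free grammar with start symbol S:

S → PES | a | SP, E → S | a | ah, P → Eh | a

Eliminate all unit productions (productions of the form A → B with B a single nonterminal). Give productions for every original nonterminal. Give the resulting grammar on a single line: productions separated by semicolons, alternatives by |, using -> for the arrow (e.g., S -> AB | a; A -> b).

Unit productions: E->S.
Unit pairs (A ⇒* B via units): (E,S).
S: inherits non-unit rules of {S} → PES | SP | a.
E: inherits non-unit rules of {E, S} → PES | SP | a | ah.
P: inherits non-unit rules of {P} → Eh | a.

S -> a | SP | PES; E -> a | SP | ah | PES; P -> a | Eh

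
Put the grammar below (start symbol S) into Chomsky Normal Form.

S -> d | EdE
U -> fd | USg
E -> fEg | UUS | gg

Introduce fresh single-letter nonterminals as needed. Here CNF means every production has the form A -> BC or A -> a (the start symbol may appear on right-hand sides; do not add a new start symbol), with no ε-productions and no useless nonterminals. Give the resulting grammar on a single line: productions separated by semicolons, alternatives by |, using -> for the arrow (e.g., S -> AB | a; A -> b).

No ε-productions.
No unit productions to eliminate.
TERM: introduce C -> d, A -> f, B -> g and substitute in every rule of length ≥2.
BIN: E -> AEB becomes E -> AD, D -> EB; E -> UUS becomes E -> UF, F -> US; S -> ECE becomes S -> EG, G -> CE; U -> USB becomes U -> UH, H -> SB.

S -> d | EG; A -> f; B -> g; C -> d; D -> EB; E -> AD | BB | UF; F -> US; G -> CE; H -> SB; U -> AC | UH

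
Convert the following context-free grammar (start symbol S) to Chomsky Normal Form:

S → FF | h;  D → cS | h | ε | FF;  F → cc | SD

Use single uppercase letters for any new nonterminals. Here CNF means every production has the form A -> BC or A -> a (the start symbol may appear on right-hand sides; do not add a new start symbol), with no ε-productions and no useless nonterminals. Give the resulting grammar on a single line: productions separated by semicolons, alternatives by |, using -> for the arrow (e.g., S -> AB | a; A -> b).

Nullable: {D}; after ε-elimination: S -> h | FF; D -> h | FF | cS; F -> S | SD | cc.
After unit-elimination: S -> h | FF; D -> h | FF | cS; F -> h | FF | SD | cc.
TERM: introduce A -> c and substitute in every rule of length ≥2.

S -> h | FF; A -> c; D -> h | AS | FF; F -> h | AA | FF | SD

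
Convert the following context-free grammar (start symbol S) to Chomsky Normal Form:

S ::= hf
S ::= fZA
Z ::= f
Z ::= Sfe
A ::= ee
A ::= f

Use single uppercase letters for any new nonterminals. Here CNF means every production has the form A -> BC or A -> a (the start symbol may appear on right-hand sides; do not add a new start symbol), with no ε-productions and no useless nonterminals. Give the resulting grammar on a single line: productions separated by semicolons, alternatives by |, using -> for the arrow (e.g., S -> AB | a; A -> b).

No ε-productions.
No unit productions to eliminate.
TERM: introduce B -> e, C -> f, D -> h and substitute in every rule of length ≥2.
BIN: S -> CZA becomes S -> CE, E -> ZA; Z -> SCB becomes Z -> SF, F -> CB.

S -> CE | DC; A -> f | BB; B -> e; C -> f; D -> h; E -> ZA; F -> CB; Z -> f | SF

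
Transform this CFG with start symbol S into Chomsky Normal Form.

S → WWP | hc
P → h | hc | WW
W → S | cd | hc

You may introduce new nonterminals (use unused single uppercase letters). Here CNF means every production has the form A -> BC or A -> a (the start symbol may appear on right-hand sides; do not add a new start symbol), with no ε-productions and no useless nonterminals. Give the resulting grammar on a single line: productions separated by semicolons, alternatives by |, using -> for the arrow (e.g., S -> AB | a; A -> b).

No ε-productions.
After unit-elimination: S -> hc | WWP; P -> h | WW | hc; W -> cd | hc | WWP.
TERM: introduce B -> c, C -> d, A -> h and substitute in every rule of length ≥2.
BIN: S -> WWP becomes S -> WD, D -> WP; W -> WWP becomes W -> WE, E -> WP.

S -> AB | WD; A -> h; B -> c; C -> d; D -> WP; E -> WP; P -> h | AB | WW; W -> AB | BC | WE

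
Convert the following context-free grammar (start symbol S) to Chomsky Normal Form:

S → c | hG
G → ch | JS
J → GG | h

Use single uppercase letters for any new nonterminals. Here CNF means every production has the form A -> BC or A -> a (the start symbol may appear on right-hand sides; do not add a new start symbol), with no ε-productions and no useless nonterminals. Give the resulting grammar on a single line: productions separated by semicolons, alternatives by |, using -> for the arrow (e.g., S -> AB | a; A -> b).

No ε-productions.
No unit productions to eliminate.
TERM: introduce A -> c, B -> h and substitute in every rule of length ≥2.

S -> c | BG; A -> c; B -> h; G -> AB | JS; J -> h | GG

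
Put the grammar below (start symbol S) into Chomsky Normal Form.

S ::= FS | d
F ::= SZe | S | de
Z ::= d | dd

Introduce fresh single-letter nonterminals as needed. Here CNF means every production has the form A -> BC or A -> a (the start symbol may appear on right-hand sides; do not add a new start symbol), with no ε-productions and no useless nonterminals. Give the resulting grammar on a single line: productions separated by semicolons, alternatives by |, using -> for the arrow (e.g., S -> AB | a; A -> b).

S -> d | FS; A -> e; B -> d; C -> ZA; F -> d | BA | FS | SC; Z -> d | BB

No ε-productions.
After unit-elimination: S -> d | FS; F -> d | FS | de | SZe; Z -> d | dd.
TERM: introduce B -> d, A -> e and substitute in every rule of length ≥2.
BIN: F -> SZA becomes F -> SC, C -> ZA.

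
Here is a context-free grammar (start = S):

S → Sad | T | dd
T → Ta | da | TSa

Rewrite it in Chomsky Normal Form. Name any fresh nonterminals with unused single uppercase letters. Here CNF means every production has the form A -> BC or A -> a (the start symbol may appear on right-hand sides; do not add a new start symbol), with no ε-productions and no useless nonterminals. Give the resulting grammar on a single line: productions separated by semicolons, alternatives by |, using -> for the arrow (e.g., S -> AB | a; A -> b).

No ε-productions.
After unit-elimination: S -> Ta | da | dd | Sad | TSa; T -> Ta | da | TSa.
TERM: introduce A -> a, B -> d and substitute in every rule of length ≥2.
BIN: S -> SAB becomes S -> SC, C -> AB; S -> TSA becomes S -> TD, D -> SA; T -> TSA becomes T -> TE, E -> SA.

S -> BA | BB | SC | TA | TD; A -> a; B -> d; C -> AB; D -> SA; E -> SA; T -> BA | TA | TE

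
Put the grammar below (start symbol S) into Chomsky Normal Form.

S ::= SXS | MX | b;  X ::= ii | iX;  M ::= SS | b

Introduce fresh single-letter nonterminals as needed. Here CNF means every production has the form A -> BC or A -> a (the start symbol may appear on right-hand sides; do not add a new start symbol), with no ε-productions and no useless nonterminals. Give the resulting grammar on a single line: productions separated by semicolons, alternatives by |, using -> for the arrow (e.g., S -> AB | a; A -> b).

No ε-productions.
No unit productions to eliminate.
TERM: introduce A -> i and substitute in every rule of length ≥2.
BIN: S -> SXS becomes S -> SB, B -> XS.

S -> b | MX | SB; A -> i; B -> XS; M -> b | SS; X -> AA | AX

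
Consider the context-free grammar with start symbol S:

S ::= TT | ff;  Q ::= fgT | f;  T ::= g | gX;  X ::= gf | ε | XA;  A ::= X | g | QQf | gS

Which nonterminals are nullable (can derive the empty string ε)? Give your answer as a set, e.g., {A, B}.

{A, X}

Directly nullable (have an ε-rule): {X}.
A is nullable via A -> X (every symbol on the right is already known nullable).
Not nullable: Q, S, T — each has a terminal in every rule's right-hand side or depends on a non-nullable symbol.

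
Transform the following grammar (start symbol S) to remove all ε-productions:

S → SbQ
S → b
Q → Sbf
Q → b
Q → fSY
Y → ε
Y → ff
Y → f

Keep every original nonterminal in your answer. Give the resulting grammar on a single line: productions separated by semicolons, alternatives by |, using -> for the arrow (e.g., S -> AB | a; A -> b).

S -> b | SbQ; Q -> b | fS | Sbf | fSY; Y -> f | ff

Nullable set: {Y}.
Q -> fSY: Y nullable, giving fS | fSY.
Drop Y -> ε.
Unchanged (no nullable symbols): S -> SbQ; S -> b; Q -> Sbf; Q -> b; Y -> f; Y -> ff.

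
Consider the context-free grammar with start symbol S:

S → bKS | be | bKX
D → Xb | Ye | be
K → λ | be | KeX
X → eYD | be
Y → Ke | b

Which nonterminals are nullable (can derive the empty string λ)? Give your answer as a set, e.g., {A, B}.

Directly nullable (have an ε-rule): {K}.
Not nullable: D, S, X, Y — each has a terminal in every rule's right-hand side or depends on a non-nullable symbol.

{K}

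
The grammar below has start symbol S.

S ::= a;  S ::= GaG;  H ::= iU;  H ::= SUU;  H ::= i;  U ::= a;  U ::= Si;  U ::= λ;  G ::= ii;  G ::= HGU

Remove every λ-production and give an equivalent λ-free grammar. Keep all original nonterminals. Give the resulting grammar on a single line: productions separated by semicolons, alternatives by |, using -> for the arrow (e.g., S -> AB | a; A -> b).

Nullable set: {U}.
G -> HGU: U nullable, giving HG | HGU.
H -> SUU: U, U nullable, giving S | SU | SUU.
H -> iU: U nullable, giving i | iU.
Drop U -> λ.
Unchanged (no nullable symbols): S -> GaG; S -> a; G -> ii; H -> i; U -> Si; U -> a.

S -> a | GaG; G -> HG | ii | HGU; H -> S | i | SU | iU | SUU; U -> a | Si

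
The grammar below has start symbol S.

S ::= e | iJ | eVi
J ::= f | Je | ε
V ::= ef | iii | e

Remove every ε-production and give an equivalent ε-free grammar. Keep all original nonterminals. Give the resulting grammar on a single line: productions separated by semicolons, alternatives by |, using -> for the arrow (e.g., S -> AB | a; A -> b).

S -> e | i | iJ | eVi; J -> e | f | Je; V -> e | ef | iii

Nullable set: {J}.
S -> iJ: J nullable, giving i | iJ.
Drop J -> ε.
J -> Je: J nullable, giving Je | e.
Unchanged (no nullable symbols): S -> e; S -> eVi; J -> f; V -> e; V -> ef; V -> iii.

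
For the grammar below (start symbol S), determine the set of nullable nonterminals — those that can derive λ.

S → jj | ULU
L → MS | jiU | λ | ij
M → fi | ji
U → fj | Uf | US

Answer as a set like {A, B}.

Directly nullable (have an ε-rule): {L}.
Not nullable: M, S, U — each has a terminal in every rule's right-hand side or depends on a non-nullable symbol.

{L}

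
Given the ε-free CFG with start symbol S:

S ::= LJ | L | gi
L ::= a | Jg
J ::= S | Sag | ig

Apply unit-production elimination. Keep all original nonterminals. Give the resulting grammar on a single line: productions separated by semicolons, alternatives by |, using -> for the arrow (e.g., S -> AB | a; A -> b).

Unit productions: J->S, S->L.
Unit pairs (A ⇒* B via units): (J,L), (J,S), (S,L).
S: inherits non-unit rules of {L, S} → Jg | LJ | a | gi.
J: inherits non-unit rules of {J, L, S} → Jg | LJ | Sag | a | gi | ig.
L: inherits non-unit rules of {L} → Jg | a.

S -> a | Jg | LJ | gi; J -> a | Jg | LJ | gi | ig | Sag; L -> a | Jg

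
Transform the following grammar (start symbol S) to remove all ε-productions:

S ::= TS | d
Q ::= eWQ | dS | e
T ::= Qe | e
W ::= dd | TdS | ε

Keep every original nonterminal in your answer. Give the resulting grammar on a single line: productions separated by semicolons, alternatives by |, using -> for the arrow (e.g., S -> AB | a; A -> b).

Nullable set: {W}.
Q -> eWQ: W nullable, giving eQ | eWQ.
Drop W -> ε.
Unchanged (no nullable symbols): S -> TS; S -> d; Q -> dS; Q -> e; T -> Qe; T -> e; W -> TdS; W -> dd.

S -> d | TS; Q -> e | dS | eQ | eWQ; T -> e | Qe; W -> dd | TdS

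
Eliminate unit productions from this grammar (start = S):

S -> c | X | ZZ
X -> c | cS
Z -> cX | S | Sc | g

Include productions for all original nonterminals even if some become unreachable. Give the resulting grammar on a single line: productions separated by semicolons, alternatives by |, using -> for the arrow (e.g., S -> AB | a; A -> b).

Unit productions: S->X, Z->S.
Unit pairs (A ⇒* B via units): (S,X), (Z,S), (Z,X).
S: inherits non-unit rules of {S, X} → ZZ | c | cS.
X: inherits non-unit rules of {X} → c | cS.
Z: inherits non-unit rules of {S, X, Z} → Sc | ZZ | c | cS | cX | g.

S -> c | ZZ | cS; X -> c | cS; Z -> c | g | Sc | ZZ | cS | cX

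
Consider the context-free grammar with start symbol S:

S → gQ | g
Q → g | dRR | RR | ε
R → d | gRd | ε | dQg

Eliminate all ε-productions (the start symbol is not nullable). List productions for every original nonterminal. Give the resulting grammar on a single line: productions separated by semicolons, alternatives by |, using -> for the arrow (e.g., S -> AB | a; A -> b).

Nullable set: {Q, R}.
S -> gQ: Q nullable, giving g | gQ.
Drop Q -> ε.
Q -> RR: R, R nullable, giving R | RR.
Q -> dRR: R, R nullable, giving d | dR | dRR.
Drop R -> ε.
R -> dQg: Q nullable, giving dQg | dg.
R -> gRd: R nullable, giving gRd | gd.
Unchanged (no nullable symbols): S -> g; Q -> g; R -> d.

S -> g | gQ; Q -> R | d | g | RR | dR | dRR; R -> d | dg | gd | dQg | gRd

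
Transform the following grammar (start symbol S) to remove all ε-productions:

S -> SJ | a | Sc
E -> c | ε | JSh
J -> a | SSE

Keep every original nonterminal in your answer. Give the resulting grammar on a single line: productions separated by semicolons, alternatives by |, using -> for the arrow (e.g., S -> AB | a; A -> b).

S -> a | SJ | Sc; E -> c | JSh; J -> a | SS | SSE

Nullable set: {E}.
Drop E -> ε.
J -> SSE: E nullable, giving SS | SSE.
Unchanged (no nullable symbols): S -> SJ; S -> Sc; S -> a; E -> JSh; E -> c; J -> a.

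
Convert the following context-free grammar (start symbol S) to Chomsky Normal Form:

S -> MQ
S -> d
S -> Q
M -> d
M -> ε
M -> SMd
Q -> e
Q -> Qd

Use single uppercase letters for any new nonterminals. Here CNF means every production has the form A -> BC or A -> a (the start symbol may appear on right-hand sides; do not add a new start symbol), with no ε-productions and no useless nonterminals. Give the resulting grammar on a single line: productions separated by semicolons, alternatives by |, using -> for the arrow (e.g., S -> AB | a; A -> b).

S -> d | e | MQ | QA; A -> d; B -> MA; M -> d | SA | SB; Q -> e | QA

Nullable: {M}; after ε-elimination: S -> Q | d | MQ; M -> d | Sd | SMd; Q -> e | Qd.
After unit-elimination: S -> d | e | MQ | Qd; M -> d | Sd | SMd; Q -> e | Qd.
TERM: introduce A -> d and substitute in every rule of length ≥2.
BIN: M -> SMA becomes M -> SB, B -> MA.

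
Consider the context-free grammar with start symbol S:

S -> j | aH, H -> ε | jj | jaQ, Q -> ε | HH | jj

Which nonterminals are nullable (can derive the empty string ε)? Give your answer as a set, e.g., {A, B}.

{H, Q}

Directly nullable (have an ε-rule): {H, Q}.
Not nullable: S — each has a terminal in every rule's right-hand side or depends on a non-nullable symbol.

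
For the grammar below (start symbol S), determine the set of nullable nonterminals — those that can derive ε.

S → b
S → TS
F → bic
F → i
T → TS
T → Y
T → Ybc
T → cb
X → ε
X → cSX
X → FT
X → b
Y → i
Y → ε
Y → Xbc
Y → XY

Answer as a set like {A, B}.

{T, X, Y}

Directly nullable (have an ε-rule): {X, Y}.
T is nullable via T -> Y (every symbol on the right is already known nullable).
Not nullable: F, S — each has a terminal in every rule's right-hand side or depends on a non-nullable symbol.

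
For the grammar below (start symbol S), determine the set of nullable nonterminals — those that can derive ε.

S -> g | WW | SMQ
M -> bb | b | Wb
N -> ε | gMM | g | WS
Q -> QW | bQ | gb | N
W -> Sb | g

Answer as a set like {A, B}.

Directly nullable (have an ε-rule): {N}.
Q is nullable via Q -> N (every symbol on the right is already known nullable).
Not nullable: M, S, W — each has a terminal in every rule's right-hand side or depends on a non-nullable symbol.

{N, Q}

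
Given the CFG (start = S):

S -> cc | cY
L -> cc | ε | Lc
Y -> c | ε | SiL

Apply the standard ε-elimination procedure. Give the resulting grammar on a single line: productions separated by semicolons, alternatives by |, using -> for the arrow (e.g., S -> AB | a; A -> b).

Nullable set: {L, Y}.
S -> cY: Y nullable, giving c | cY.
Drop L -> ε.
L -> Lc: L nullable, giving Lc | c.
Drop Y -> ε.
Y -> SiL: L nullable, giving Si | SiL.
Unchanged (no nullable symbols): S -> cc; L -> cc; Y -> c.

S -> c | cY | cc; L -> c | Lc | cc; Y -> c | Si | SiL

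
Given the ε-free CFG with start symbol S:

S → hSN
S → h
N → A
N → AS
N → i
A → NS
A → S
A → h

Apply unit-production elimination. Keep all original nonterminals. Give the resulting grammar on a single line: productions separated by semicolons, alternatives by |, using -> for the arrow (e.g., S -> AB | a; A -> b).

S -> h | hSN; A -> h | NS | hSN; N -> h | i | AS | NS | hSN

Unit productions: A->S, N->A.
Unit pairs (A ⇒* B via units): (A,S), (N,A), (N,S).
S: inherits non-unit rules of {S} → h | hSN.
A: inherits non-unit rules of {A, S} → NS | h | hSN.
N: inherits non-unit rules of {A, N, S} → AS | NS | h | hSN | i.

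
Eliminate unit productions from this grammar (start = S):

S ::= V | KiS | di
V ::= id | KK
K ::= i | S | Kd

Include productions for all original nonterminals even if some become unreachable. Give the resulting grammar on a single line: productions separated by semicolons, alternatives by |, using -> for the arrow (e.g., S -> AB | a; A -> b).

S -> KK | di | id | KiS; K -> i | KK | Kd | di | id | KiS; V -> KK | id

Unit productions: K->S, S->V.
Unit pairs (A ⇒* B via units): (K,S), (K,V), (S,V).
S: inherits non-unit rules of {S, V} → KK | KiS | di | id.
K: inherits non-unit rules of {K, S, V} → KK | Kd | KiS | di | i | id.
V: inherits non-unit rules of {V} → KK | id.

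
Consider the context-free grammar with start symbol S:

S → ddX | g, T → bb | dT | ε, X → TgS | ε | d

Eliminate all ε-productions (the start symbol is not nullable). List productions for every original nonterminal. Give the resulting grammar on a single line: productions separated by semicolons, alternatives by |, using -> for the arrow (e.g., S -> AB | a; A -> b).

Nullable set: {T, X}.
S -> ddX: X nullable, giving dd | ddX.
Drop T -> ε.
T -> dT: T nullable, giving d | dT.
Drop X -> ε.
X -> TgS: T nullable, giving TgS | gS.
Unchanged (no nullable symbols): S -> g; T -> bb; X -> d.

S -> g | dd | ddX; T -> d | bb | dT; X -> d | gS | TgS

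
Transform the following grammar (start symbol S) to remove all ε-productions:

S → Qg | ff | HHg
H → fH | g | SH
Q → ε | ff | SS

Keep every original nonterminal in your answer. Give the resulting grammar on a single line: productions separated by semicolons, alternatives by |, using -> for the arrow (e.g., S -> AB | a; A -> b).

S -> g | Qg | ff | HHg; H -> g | SH | fH; Q -> SS | ff

Nullable set: {Q}.
S -> Qg: Q nullable, giving Qg | g.
Drop Q -> ε.
Unchanged (no nullable symbols): S -> HHg; S -> ff; H -> SH; H -> fH; H -> g; Q -> SS; Q -> ff.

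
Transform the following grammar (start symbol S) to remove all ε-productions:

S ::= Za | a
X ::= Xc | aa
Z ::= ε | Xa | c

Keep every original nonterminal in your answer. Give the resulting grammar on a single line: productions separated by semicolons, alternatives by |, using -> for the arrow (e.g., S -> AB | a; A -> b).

Nullable set: {Z}.
S -> Za: Z nullable, giving Za | a.
Drop Z -> ε.
Unchanged (no nullable symbols): S -> a; X -> Xc; X -> aa; Z -> Xa; Z -> c.

S -> a | Za; X -> Xc | aa; Z -> c | Xa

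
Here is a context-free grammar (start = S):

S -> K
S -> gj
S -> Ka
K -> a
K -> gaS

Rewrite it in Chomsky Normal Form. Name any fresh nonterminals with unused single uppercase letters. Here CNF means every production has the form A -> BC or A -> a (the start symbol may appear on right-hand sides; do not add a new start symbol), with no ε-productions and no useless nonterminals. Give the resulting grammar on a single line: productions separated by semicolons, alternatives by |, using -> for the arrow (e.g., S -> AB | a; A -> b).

No ε-productions.
After unit-elimination: S -> a | Ka | gj | gaS; K -> a | gaS.
TERM: introduce B -> a, A -> g, C -> j and substitute in every rule of length ≥2.
BIN: K -> ABS becomes K -> AD, D -> BS; S -> ABS becomes S -> AE, E -> BS.

S -> a | AC | AE | KB; A -> g; B -> a; C -> j; D -> BS; E -> BS; K -> a | AD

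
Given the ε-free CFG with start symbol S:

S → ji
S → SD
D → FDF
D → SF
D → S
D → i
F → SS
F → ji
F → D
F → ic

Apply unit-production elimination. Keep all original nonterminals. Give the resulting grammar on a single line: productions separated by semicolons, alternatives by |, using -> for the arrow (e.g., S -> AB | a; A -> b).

S -> SD | ji; D -> i | SD | SF | ji | FDF; F -> i | SD | SF | SS | ic | ji | FDF

Unit productions: D->S, F->D.
Unit pairs (A ⇒* B via units): (D,S), (F,D), (F,S).
S: inherits non-unit rules of {S} → SD | ji.
D: inherits non-unit rules of {D, S} → FDF | SD | SF | i | ji.
F: inherits non-unit rules of {D, F, S} → FDF | SD | SF | SS | i | ic | ji.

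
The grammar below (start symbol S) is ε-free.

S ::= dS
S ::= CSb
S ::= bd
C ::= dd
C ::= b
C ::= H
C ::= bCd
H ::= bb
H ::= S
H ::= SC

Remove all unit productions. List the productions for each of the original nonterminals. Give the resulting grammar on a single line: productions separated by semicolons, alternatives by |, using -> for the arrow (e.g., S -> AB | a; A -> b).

S -> bd | dS | CSb; C -> b | SC | bb | bd | dS | dd | CSb | bCd; H -> SC | bb | bd | dS | CSb

Unit productions: C->H, H->S.
Unit pairs (A ⇒* B via units): (C,H), (C,S), (H,S).
S: inherits non-unit rules of {S} → CSb | bd | dS.
C: inherits non-unit rules of {C, H, S} → CSb | SC | b | bCd | bb | bd | dS | dd.
H: inherits non-unit rules of {H, S} → CSb | SC | bb | bd | dS.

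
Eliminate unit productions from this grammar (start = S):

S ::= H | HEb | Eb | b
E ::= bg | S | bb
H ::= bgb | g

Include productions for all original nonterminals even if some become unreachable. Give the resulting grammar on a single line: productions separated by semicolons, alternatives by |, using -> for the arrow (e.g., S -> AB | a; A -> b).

Unit productions: E->S, S->H.
Unit pairs (A ⇒* B via units): (E,H), (E,S), (S,H).
S: inherits non-unit rules of {H, S} → Eb | HEb | b | bgb | g.
E: inherits non-unit rules of {E, H, S} → Eb | HEb | b | bb | bg | bgb | g.
H: inherits non-unit rules of {H} → bgb | g.

S -> b | g | Eb | HEb | bgb; E -> b | g | Eb | bb | bg | HEb | bgb; H -> g | bgb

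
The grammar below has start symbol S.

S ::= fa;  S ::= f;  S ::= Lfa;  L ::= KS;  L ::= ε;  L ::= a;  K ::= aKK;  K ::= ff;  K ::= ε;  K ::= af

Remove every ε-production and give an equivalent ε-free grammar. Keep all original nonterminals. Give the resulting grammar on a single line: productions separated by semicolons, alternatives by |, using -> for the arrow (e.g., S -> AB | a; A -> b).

S -> f | fa | Lfa; K -> a | aK | af | ff | aKK; L -> S | a | KS

Nullable set: {K, L}.
S -> Lfa: L nullable, giving Lfa | fa.
Drop K -> ε.
K -> aKK: K, K nullable, giving a | aK | aKK.
Drop L -> ε.
L -> KS: K nullable, giving KS | S.
Unchanged (no nullable symbols): S -> f; S -> fa; K -> af; K -> ff; L -> a.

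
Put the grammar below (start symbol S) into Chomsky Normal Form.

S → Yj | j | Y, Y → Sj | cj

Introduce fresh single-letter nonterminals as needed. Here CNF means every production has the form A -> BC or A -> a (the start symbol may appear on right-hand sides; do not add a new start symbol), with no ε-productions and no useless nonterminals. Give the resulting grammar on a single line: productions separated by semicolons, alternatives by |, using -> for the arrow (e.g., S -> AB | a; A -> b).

S -> j | BA | SA | YA; A -> j; B -> c; Y -> BA | SA

No ε-productions.
After unit-elimination: S -> j | Sj | Yj | cj; Y -> Sj | cj.
TERM: introduce B -> c, A -> j and substitute in every rule of length ≥2.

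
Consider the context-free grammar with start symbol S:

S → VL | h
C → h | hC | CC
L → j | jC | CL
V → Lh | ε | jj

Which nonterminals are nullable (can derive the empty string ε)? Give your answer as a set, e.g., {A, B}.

{V}

Directly nullable (have an ε-rule): {V}.
Not nullable: C, L, S — each has a terminal in every rule's right-hand side or depends on a non-nullable symbol.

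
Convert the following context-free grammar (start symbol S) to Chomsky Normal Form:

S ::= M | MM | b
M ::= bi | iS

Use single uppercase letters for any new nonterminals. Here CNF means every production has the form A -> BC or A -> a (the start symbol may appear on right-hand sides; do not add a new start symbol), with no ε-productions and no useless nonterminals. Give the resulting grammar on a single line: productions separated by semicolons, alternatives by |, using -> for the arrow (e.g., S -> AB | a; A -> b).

S -> b | AB | BS | MM; A -> b; B -> i; M -> AB | BS

No ε-productions.
After unit-elimination: S -> b | MM | bi | iS; M -> bi | iS.
TERM: introduce A -> b, B -> i and substitute in every rule of length ≥2.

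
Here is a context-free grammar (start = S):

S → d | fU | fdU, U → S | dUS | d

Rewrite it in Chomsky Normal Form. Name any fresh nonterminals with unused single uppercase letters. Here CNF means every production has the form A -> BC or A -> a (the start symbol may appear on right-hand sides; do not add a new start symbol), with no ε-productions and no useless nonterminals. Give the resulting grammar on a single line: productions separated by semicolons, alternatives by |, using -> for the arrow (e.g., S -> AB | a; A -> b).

No ε-productions.
After unit-elimination: S -> d | fU | fdU; U -> d | fU | dUS | fdU.
TERM: introduce B -> d, A -> f and substitute in every rule of length ≥2.
BIN: S -> ABU becomes S -> AC, C -> BU; U -> ABU becomes U -> AD, D -> BU; U -> BUS becomes U -> BE, E -> US.

S -> d | AC | AU; A -> f; B -> d; C -> BU; D -> BU; E -> US; U -> d | AD | AU | BE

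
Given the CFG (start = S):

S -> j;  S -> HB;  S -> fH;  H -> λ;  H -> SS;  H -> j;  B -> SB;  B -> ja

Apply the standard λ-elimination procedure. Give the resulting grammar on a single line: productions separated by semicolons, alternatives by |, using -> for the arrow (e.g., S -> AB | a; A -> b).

Nullable set: {H}.
S -> HB: H nullable, giving B | HB.
S -> fH: H nullable, giving f | fH.
Drop H -> λ.
Unchanged (no nullable symbols): S -> j; B -> SB; B -> ja; H -> SS; H -> j.

S -> B | f | j | HB | fH; B -> SB | ja; H -> j | SS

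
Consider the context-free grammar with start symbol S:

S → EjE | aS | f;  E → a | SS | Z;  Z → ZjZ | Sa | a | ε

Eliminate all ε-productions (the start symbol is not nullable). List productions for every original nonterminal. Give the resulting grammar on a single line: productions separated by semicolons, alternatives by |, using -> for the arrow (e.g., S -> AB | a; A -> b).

S -> f | j | Ej | aS | jE | EjE; E -> Z | a | SS; Z -> a | j | Sa | Zj | jZ | ZjZ

Nullable set: {E, Z}.
S -> EjE: E, E nullable, giving Ej | EjE | j | jE.
E -> Z: Z nullable, giving Z.
Drop Z -> ε.
Z -> ZjZ: Z, Z nullable, giving Zj | ZjZ | j | jZ.
Unchanged (no nullable symbols): S -> aS; S -> f; E -> SS; E -> a; Z -> Sa; Z -> a.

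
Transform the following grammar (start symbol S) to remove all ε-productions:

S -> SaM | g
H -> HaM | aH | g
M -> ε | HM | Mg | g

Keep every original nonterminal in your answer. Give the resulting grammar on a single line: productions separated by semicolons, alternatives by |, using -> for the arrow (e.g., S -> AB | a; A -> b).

Nullable set: {M}.
S -> SaM: M nullable, giving Sa | SaM.
H -> HaM: M nullable, giving Ha | HaM.
Drop M -> ε.
M -> HM: M nullable, giving H | HM.
M -> Mg: M nullable, giving Mg | g.
Unchanged (no nullable symbols): S -> g; H -> aH; H -> g; M -> g.

S -> g | Sa | SaM; H -> g | Ha | aH | HaM; M -> H | g | HM | Mg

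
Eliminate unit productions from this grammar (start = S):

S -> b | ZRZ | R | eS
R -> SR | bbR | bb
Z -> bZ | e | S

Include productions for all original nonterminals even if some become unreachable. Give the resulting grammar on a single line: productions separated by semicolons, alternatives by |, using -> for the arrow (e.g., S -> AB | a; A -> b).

S -> b | SR | bb | eS | ZRZ | bbR; R -> SR | bb | bbR; Z -> b | e | SR | bZ | bb | eS | ZRZ | bbR

Unit productions: S->R, Z->S.
Unit pairs (A ⇒* B via units): (S,R), (Z,R), (Z,S).
S: inherits non-unit rules of {R, S} → SR | ZRZ | b | bb | bbR | eS.
R: inherits non-unit rules of {R} → SR | bb | bbR.
Z: inherits non-unit rules of {R, S, Z} → SR | ZRZ | b | bZ | bb | bbR | e | eS.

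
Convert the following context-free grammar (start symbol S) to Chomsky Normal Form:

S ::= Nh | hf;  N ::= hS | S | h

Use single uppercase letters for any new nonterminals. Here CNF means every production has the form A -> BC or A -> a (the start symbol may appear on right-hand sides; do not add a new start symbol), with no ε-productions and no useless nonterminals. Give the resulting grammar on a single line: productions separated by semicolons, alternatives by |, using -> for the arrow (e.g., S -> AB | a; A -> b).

No ε-productions.
After unit-elimination: S -> Nh | hf; N -> h | Nh | hS | hf.
TERM: introduce B -> f, A -> h and substitute in every rule of length ≥2.

S -> AB | NA; A -> h; B -> f; N -> h | AB | AS | NA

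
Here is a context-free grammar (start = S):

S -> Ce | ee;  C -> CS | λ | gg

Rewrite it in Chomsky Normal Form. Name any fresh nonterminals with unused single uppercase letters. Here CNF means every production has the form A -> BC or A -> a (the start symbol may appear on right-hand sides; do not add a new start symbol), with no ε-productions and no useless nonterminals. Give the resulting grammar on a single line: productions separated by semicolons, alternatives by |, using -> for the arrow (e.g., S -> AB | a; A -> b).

Nullable: {C}; after ε-elimination: S -> e | Ce | ee; C -> S | CS | gg.
After unit-elimination: S -> e | Ce | ee; C -> e | CS | Ce | ee | gg.
TERM: introduce A -> e, B -> g and substitute in every rule of length ≥2.

S -> e | AA | CA; A -> e; B -> g; C -> e | AA | BB | CA | CS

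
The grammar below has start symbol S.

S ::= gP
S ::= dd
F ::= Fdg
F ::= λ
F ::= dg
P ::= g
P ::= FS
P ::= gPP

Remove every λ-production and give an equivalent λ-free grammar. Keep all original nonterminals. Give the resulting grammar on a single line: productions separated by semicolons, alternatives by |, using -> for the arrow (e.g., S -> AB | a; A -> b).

S -> dd | gP; F -> dg | Fdg; P -> S | g | FS | gPP

Nullable set: {F}.
Drop F -> λ.
F -> Fdg: F nullable, giving Fdg | dg.
P -> FS: F nullable, giving FS | S.
Unchanged (no nullable symbols): S -> dd; S -> gP; F -> dg; P -> g; P -> gPP.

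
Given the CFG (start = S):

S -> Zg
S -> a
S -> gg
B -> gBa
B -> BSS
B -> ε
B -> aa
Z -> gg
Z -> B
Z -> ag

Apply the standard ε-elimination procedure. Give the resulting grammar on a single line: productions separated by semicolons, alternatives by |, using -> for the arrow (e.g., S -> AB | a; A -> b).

Nullable set: {B, Z}.
S -> Zg: Z nullable, giving Zg | g.
Drop B -> ε.
B -> BSS: B nullable, giving BSS | SS.
B -> gBa: B nullable, giving gBa | ga.
Z -> B: B nullable, giving B.
Unchanged (no nullable symbols): S -> a; S -> gg; B -> aa; Z -> ag; Z -> gg.

S -> a | g | Zg | gg; B -> SS | aa | ga | BSS | gBa; Z -> B | ag | gg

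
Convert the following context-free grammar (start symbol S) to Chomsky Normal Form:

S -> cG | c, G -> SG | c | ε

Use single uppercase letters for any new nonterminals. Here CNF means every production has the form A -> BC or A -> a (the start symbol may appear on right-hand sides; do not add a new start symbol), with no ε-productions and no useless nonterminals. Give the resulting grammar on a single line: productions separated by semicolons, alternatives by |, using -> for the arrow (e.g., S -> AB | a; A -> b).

S -> c | AG; A -> c; G -> c | AG | SG

Nullable: {G}; after ε-elimination: S -> c | cG; G -> S | c | SG.
After unit-elimination: S -> c | cG; G -> c | SG | cG.
TERM: introduce A -> c and substitute in every rule of length ≥2.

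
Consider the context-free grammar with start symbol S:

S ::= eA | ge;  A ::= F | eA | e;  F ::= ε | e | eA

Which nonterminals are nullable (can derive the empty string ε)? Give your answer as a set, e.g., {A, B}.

Directly nullable (have an ε-rule): {F}.
A is nullable via A -> F (every symbol on the right is already known nullable).
Not nullable: S — each has a terminal in every rule's right-hand side or depends on a non-nullable symbol.

{A, F}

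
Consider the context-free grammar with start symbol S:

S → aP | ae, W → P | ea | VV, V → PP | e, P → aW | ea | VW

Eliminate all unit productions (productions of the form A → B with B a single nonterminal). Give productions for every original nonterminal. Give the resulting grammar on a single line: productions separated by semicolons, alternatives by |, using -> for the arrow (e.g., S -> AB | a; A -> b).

S -> aP | ae; P -> VW | aW | ea; V -> e | PP; W -> VV | VW | aW | ea

Unit productions: W->P.
Unit pairs (A ⇒* B via units): (W,P).
S: inherits non-unit rules of {S} → aP | ae.
P: inherits non-unit rules of {P} → VW | aW | ea.
V: inherits non-unit rules of {V} → PP | e.
W: inherits non-unit rules of {P, W} → VV | VW | aW | ea.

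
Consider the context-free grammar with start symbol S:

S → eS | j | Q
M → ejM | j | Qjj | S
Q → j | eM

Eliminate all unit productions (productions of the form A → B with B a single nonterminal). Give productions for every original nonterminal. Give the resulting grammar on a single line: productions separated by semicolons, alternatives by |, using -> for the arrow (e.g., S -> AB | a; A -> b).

Unit productions: M->S, S->Q.
Unit pairs (A ⇒* B via units): (M,Q), (M,S), (S,Q).
S: inherits non-unit rules of {Q, S} → eM | eS | j.
M: inherits non-unit rules of {M, Q, S} → Qjj | eM | eS | ejM | j.
Q: inherits non-unit rules of {Q} → eM | j.

S -> j | eM | eS; M -> j | eM | eS | Qjj | ejM; Q -> j | eM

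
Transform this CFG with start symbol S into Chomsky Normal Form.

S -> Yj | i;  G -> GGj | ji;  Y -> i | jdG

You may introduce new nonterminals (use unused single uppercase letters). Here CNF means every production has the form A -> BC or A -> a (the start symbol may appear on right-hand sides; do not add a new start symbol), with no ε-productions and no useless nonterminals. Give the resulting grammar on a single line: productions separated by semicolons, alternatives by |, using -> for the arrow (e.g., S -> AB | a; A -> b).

S -> i | YA; A -> j; B -> i; C -> d; D -> GA; E -> CG; G -> AB | GD; Y -> i | AE

No ε-productions.
No unit productions to eliminate.
TERM: introduce C -> d, B -> i, A -> j and substitute in every rule of length ≥2.
BIN: G -> GGA becomes G -> GD, D -> GA; Y -> ACG becomes Y -> AE, E -> CG.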